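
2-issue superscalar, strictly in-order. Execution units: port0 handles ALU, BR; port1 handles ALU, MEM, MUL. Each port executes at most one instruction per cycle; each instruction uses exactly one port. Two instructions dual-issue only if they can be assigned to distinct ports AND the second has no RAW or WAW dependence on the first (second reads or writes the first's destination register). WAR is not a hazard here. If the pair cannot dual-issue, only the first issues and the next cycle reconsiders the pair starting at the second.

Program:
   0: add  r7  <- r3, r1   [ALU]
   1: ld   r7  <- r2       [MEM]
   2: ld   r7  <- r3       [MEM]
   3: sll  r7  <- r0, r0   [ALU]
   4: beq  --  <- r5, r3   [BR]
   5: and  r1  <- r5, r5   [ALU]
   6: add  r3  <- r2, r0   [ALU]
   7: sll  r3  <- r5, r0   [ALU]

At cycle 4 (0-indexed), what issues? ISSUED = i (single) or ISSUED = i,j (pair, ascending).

[0] i0  add  -- WAW r7
[1] i1  ld  -- no-port MEM/MEM
[2] i2  ld  -- WAW r7
[3] i3,i4  sll;beq  -- 2-wide
[4] i5,i6  and;add  -- 2-wide
[5] i7  sll  -- tail

ISSUED = 5,6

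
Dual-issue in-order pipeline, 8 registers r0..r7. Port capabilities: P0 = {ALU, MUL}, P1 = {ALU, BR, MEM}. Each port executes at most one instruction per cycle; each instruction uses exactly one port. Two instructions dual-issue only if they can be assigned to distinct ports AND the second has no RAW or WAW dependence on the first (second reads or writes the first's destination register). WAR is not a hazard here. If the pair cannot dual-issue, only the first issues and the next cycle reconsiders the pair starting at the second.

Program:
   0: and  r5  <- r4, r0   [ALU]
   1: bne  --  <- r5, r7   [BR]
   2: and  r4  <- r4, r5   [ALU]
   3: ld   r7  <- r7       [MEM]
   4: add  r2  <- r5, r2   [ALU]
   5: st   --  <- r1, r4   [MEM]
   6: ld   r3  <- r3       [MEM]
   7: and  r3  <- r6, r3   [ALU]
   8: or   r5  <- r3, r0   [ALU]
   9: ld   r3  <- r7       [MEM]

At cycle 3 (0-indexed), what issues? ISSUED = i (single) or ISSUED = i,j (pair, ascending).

t=0 i0:and ; RAW r5
t=1 i1,i2:bne;and ; pair
t=2 i3,i4:ld;add ; pair
t=3 i5:st ; no-port MEM/MEM
t=4 i6:ld ; RAW+WAW r3
t=5 i7:and ; RAW r3
t=6 i8,i9:or;ld ; pair

ISSUED = 5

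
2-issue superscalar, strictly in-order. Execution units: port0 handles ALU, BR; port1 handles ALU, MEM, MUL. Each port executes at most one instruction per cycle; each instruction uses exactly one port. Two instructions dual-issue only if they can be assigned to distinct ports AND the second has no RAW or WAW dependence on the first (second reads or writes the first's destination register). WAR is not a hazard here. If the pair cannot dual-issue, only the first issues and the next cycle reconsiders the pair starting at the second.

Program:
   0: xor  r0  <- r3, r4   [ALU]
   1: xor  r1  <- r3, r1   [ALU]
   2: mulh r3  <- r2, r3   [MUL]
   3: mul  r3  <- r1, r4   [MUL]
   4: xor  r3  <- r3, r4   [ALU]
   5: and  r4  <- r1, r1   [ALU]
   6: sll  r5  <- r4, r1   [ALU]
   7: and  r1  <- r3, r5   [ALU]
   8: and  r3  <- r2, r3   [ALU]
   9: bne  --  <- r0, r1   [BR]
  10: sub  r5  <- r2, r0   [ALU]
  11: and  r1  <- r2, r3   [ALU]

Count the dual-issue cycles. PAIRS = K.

PAIRS = 4

[0] i0&i1  xor;xor  -- 2-wide
[1] i2  mulh  -- no-port MUL/MUL
[2] i3  mul  -- RAW+WAW r3
[3] i4&i5  xor;and  -- 2-wide
[4] i6  sll  -- RAW r5
[5] i7&i8  and;and  -- 2-wide
[6] i9&i10  bne;sub  -- 2-wide
[7] i11  and  -- tail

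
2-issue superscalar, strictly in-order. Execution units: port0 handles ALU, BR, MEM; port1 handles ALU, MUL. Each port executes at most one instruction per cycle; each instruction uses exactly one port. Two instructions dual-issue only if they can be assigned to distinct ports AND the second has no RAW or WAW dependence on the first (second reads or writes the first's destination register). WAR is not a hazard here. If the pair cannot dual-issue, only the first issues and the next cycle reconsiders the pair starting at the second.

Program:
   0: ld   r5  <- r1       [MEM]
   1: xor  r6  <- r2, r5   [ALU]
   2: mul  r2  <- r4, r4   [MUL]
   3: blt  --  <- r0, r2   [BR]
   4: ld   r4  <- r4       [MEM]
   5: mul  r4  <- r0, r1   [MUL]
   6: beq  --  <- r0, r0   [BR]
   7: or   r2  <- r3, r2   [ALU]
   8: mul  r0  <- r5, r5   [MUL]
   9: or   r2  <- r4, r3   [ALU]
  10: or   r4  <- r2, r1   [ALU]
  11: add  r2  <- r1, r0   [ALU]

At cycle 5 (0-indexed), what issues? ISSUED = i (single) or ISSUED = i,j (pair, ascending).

c0: i0 ld.MEM  RAW r5
c1: i1,i2 xor.ALU/mul.MUL  dual
c2: i3 blt.BR  no-port BR/MEM
c3: i4 ld.MEM  WAW r4
c4: i5,i6 mul.MUL/beq.BR  dual
c5: i7,i8 or.ALU/mul.MUL  dual
c6: i9 or.ALU  RAW r2
c7: i10,i11 or.ALU/add.ALU  dual

ISSUED = 7,8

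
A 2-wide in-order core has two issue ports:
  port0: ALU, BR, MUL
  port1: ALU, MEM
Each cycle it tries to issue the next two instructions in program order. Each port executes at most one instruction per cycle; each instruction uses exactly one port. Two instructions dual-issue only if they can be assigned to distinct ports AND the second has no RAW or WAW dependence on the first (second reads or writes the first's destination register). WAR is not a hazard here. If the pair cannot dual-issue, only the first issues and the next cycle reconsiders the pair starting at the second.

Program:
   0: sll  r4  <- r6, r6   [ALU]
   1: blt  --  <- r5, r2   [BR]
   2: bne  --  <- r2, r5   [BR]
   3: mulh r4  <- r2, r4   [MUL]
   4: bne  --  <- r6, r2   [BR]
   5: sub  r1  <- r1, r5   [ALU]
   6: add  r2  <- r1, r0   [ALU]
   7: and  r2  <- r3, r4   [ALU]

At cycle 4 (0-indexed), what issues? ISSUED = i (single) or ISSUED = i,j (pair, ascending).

[0] i0,i1  sll;blt  -- dual
[1] i2  bne  -- no-port BR/MUL
[2] i3  mulh  -- no-port MUL/BR
[3] i4,i5  bne;sub  -- dual
[4] i6  add  -- WAW r2
[5] i7  and  -- tail

ISSUED = 6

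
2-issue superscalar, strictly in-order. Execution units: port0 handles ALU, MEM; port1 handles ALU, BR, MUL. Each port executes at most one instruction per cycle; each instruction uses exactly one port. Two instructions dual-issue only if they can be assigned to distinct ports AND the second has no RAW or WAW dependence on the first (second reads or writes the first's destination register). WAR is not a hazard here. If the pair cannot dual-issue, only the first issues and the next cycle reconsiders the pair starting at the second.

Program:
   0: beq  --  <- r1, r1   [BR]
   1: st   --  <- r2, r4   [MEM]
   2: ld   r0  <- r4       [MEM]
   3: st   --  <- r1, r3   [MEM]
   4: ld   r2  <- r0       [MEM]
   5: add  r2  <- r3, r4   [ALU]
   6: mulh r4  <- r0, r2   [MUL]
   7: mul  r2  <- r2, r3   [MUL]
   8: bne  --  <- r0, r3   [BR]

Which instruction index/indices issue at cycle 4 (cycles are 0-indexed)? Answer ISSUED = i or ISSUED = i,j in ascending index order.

ISSUED = 5

0. beq.BR;st.MEM @i0+i1  | pair
1. ld.MEM @i2  | no-port MEM/MEM
2. st.MEM @i3  | no-port MEM/MEM
3. ld.MEM @i4  | WAW r2
4. add.ALU @i5  | RAW r2
5. mulh.MUL @i6  | no-port MUL/MUL
6. mul.MUL @i7  | no-port MUL/BR
7. bne.BR @i8  | tail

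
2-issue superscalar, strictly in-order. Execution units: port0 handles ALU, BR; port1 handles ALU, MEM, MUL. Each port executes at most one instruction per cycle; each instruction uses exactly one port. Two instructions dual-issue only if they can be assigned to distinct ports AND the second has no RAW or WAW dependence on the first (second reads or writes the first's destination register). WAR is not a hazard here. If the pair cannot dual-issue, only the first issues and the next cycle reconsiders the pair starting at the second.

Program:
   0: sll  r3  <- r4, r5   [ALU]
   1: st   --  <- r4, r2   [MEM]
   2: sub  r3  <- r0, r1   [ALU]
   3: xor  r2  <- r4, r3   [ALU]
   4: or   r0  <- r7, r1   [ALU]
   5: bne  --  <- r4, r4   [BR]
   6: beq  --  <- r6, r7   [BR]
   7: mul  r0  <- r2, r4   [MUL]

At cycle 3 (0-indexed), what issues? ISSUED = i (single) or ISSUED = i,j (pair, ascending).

t=0 i0&i1:sll.ALU;st.MEM ; pair
t=1 i2:sub.ALU ; RAW r3
t=2 i3&i4:xor.ALU;or.ALU ; pair
t=3 i5:bne.BR ; no-port BR/BR
t=4 i6&i7:beq.BR;mul.MUL ; pair

ISSUED = 5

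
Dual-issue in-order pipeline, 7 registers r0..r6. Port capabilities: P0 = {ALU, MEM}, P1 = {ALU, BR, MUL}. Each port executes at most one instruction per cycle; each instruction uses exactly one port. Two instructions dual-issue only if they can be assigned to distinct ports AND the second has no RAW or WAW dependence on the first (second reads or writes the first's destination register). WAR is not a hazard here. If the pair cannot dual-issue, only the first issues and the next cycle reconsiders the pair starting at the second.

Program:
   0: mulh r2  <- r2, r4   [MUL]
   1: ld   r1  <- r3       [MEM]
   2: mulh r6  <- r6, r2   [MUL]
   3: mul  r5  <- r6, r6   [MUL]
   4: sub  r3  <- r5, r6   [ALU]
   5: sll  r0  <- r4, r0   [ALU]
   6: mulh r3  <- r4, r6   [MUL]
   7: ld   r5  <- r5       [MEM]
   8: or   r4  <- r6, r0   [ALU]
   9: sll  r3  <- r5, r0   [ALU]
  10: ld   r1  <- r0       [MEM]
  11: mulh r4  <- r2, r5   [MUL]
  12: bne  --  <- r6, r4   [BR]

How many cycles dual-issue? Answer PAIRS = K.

PAIRS = 5

  cy0 -> i0/i1 (mulh+ld) dual
  cy1 -> i2 (mulh) no-port MUL/MUL
  cy2 -> i3 (mul) RAW r5
  cy3 -> i4/i5 (sub+sll) dual
  cy4 -> i6/i7 (mulh+ld) dual
  cy5 -> i8/i9 (or+sll) dual
  cy6 -> i10/i11 (ld+mulh) dual
  cy7 -> i12 (bne) tail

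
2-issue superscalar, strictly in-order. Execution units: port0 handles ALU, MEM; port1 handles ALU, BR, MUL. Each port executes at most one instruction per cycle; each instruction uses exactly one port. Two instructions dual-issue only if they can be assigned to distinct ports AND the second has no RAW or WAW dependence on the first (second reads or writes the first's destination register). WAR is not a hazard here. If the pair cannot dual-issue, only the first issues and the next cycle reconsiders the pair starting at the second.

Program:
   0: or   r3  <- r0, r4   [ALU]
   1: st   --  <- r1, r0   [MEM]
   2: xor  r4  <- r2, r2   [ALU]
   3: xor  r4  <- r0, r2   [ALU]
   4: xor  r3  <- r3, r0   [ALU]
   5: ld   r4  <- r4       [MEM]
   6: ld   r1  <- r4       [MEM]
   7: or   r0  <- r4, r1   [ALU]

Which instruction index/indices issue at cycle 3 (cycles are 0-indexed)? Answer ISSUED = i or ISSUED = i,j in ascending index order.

ISSUED = 5

#0 head=0: or+st i0+i1 pair
#1 head=2: xor i2 WAW r4
#2 head=3: xor+xor i3+i4 pair
#3 head=5: ld i5 no-port MEM/MEM
#4 head=6: ld i6 RAW r1
#5 head=7: or i7 tail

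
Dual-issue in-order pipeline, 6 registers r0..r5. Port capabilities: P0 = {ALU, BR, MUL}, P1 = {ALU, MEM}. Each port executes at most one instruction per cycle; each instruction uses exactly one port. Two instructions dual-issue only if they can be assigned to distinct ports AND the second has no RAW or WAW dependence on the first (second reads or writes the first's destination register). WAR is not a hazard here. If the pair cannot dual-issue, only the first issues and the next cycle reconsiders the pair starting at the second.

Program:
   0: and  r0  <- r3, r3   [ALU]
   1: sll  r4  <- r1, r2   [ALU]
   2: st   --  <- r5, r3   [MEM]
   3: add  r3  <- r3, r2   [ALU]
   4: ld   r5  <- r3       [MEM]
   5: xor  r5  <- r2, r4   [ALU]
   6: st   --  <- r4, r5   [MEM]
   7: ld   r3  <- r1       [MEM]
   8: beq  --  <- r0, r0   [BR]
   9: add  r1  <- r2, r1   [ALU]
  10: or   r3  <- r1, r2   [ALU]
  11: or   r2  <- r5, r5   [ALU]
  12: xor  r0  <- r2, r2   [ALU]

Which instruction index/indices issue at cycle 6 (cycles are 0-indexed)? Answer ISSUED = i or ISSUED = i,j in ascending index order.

0. and/sll @i0/i1  | dual
1. st/add @i2/i3  | dual
2. ld @i4  | WAW r5
3. xor @i5  | RAW r5
4. st @i6  | no-port MEM/MEM
5. ld/beq @i7/i8  | dual
6. add @i9  | RAW r1
7. or/or @i10/i11  | dual
8. xor @i12  | tail

ISSUED = 9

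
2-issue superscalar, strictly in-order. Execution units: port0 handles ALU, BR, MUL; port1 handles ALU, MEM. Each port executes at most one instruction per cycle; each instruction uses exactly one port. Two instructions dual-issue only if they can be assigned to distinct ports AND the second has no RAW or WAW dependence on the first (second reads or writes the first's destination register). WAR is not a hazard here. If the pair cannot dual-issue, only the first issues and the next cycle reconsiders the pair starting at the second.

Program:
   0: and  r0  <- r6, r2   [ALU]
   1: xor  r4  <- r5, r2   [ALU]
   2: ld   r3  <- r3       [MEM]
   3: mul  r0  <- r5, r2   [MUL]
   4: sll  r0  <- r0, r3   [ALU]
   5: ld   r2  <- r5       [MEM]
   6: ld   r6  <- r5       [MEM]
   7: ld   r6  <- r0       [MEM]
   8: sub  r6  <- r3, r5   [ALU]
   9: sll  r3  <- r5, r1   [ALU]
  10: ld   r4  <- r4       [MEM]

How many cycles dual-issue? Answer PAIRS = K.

c0: i0&i1 and.ALU+xor.ALU  pair
c1: i2&i3 ld.MEM+mul.MUL  pair
c2: i4&i5 sll.ALU+ld.MEM  pair
c3: i6 ld.MEM  no-port MEM/MEM
c4: i7 ld.MEM  WAW r6
c5: i8&i9 sub.ALU+sll.ALU  pair
c6: i10 ld.MEM  tail

PAIRS = 4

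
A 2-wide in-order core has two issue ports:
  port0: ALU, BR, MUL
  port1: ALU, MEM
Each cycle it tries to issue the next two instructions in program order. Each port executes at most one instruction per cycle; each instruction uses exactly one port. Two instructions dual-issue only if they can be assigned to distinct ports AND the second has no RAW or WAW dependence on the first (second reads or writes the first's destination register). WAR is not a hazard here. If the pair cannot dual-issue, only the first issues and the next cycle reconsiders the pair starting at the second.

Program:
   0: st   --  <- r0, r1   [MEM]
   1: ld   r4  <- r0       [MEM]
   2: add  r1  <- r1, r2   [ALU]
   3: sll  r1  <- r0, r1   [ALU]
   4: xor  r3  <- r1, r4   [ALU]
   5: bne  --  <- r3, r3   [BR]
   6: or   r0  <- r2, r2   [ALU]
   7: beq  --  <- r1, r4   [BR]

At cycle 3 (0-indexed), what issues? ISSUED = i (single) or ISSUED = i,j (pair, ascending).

ISSUED = 4

c0: i0 st.MEM  no-port MEM/MEM
c1: i1&i2 ld.MEM add.ALU  pair
c2: i3 sll.ALU  RAW r1
c3: i4 xor.ALU  RAW r3
c4: i5&i6 bne.BR or.ALU  pair
c5: i7 beq.BR  tail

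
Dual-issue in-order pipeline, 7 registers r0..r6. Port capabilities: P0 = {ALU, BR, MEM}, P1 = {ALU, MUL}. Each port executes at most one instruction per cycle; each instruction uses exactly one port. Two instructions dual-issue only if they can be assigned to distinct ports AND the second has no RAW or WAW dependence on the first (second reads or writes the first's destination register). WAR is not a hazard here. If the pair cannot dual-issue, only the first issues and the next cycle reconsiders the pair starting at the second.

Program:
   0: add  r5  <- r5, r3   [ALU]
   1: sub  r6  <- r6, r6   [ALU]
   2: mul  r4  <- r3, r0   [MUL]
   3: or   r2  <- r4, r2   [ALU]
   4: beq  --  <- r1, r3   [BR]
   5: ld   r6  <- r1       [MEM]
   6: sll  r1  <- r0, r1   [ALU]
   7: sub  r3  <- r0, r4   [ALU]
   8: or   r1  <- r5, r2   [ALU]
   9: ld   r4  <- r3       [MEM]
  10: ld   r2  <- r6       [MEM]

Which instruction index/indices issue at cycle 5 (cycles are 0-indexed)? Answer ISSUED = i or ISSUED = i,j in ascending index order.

0. add.ALU/sub.ALU @i0&i1  | pair
1. mul.MUL @i2  | RAW r4
2. or.ALU/beq.BR @i3&i4  | pair
3. ld.MEM/sll.ALU @i5&i6  | pair
4. sub.ALU/or.ALU @i7&i8  | pair
5. ld.MEM @i9  | no-port MEM/MEM
6. ld.MEM @i10  | tail

ISSUED = 9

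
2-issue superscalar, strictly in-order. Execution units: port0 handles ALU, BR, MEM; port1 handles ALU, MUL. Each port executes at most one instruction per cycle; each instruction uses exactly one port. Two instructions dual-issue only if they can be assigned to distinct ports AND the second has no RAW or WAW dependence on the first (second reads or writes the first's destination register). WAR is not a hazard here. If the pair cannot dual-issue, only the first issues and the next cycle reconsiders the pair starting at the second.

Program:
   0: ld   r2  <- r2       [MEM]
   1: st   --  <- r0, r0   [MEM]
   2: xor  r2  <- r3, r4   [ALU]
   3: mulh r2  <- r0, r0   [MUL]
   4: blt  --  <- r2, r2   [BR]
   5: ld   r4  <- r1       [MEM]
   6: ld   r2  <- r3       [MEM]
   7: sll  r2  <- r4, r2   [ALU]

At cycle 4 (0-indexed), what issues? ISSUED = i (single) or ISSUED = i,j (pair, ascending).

0. ld @i0  | no-port MEM/MEM
1. st xor @i1&i2  | pair
2. mulh @i3  | RAW r2
3. blt @i4  | no-port BR/MEM
4. ld @i5  | no-port MEM/MEM
5. ld @i6  | RAW+WAW r2
6. sll @i7  | tail

ISSUED = 5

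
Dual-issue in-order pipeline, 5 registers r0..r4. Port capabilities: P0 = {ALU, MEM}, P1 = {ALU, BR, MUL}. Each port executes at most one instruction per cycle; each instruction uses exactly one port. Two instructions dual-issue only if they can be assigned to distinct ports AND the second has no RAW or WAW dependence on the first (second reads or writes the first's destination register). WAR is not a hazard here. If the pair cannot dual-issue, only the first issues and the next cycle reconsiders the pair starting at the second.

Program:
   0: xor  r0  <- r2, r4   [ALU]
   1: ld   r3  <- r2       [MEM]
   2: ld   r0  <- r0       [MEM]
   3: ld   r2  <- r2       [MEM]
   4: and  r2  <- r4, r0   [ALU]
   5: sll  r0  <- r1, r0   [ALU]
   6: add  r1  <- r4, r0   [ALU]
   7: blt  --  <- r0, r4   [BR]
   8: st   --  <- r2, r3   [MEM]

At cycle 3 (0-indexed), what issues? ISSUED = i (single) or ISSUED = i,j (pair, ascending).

t=0 i0,i1:xor ld ; pair
t=1 i2:ld ; no-port MEM/MEM
t=2 i3:ld ; WAW r2
t=3 i4,i5:and sll ; pair
t=4 i6,i7:add blt ; pair
t=5 i8:st ; tail

ISSUED = 4,5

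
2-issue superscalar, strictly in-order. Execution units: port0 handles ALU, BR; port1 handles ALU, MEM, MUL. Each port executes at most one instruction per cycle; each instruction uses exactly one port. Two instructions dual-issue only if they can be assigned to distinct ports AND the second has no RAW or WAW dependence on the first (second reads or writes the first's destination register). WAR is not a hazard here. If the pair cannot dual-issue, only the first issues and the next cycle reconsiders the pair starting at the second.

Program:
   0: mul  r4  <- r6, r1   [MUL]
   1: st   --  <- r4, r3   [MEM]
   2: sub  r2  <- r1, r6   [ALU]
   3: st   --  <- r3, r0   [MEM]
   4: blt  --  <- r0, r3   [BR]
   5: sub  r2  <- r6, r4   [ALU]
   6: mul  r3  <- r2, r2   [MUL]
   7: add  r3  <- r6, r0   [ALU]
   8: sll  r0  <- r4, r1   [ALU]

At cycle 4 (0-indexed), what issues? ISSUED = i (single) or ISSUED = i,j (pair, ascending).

ISSUED = 6

t=0 i0:mul.MUL ; no-port MUL/MEM
t=1 i1&i2:st.MEM+sub.ALU ; pair
t=2 i3&i4:st.MEM+blt.BR ; pair
t=3 i5:sub.ALU ; RAW r2
t=4 i6:mul.MUL ; WAW r3
t=5 i7&i8:add.ALU+sll.ALU ; pair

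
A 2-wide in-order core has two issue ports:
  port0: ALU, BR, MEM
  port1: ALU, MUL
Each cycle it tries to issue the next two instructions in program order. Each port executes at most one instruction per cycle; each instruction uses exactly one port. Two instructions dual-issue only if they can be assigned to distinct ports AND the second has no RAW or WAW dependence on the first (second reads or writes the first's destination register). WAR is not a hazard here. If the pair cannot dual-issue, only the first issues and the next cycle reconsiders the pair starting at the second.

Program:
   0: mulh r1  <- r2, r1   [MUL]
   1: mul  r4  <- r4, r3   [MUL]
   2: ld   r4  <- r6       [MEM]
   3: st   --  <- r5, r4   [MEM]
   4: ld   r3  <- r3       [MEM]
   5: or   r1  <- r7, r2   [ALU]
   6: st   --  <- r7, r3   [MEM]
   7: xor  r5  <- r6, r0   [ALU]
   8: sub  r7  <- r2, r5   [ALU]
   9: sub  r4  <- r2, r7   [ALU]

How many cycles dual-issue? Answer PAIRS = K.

  cy0 -> i0 (mulh) no-port MUL/MUL
  cy1 -> i1 (mul) WAW r4
  cy2 -> i2 (ld) no-port MEM/MEM
  cy3 -> i3 (st) no-port MEM/MEM
  cy4 -> i4&i5 (ld;or) 2-wide
  cy5 -> i6&i7 (st;xor) 2-wide
  cy6 -> i8 (sub) RAW r7
  cy7 -> i9 (sub) tail

PAIRS = 2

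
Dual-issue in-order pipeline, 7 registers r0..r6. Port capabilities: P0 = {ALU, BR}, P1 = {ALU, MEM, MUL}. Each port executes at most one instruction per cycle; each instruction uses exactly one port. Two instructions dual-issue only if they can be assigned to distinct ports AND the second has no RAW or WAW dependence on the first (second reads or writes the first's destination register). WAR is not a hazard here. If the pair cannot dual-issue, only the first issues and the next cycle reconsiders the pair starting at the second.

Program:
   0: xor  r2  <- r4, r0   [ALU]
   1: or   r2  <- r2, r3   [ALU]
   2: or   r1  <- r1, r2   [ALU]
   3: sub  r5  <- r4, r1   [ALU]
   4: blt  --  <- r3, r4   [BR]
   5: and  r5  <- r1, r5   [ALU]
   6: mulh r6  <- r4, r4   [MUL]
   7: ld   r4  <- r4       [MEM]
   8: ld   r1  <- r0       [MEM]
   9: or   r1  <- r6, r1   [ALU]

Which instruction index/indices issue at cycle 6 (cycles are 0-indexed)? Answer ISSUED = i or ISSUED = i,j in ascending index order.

ISSUED = 8

0. xor @i0  | RAW+WAW r2
1. or @i1  | RAW r2
2. or @i2  | RAW r1
3. sub;blt @i3&i4  | pair
4. and;mulh @i5&i6  | pair
5. ld @i7  | no-port MEM/MEM
6. ld @i8  | RAW+WAW r1
7. or @i9  | tail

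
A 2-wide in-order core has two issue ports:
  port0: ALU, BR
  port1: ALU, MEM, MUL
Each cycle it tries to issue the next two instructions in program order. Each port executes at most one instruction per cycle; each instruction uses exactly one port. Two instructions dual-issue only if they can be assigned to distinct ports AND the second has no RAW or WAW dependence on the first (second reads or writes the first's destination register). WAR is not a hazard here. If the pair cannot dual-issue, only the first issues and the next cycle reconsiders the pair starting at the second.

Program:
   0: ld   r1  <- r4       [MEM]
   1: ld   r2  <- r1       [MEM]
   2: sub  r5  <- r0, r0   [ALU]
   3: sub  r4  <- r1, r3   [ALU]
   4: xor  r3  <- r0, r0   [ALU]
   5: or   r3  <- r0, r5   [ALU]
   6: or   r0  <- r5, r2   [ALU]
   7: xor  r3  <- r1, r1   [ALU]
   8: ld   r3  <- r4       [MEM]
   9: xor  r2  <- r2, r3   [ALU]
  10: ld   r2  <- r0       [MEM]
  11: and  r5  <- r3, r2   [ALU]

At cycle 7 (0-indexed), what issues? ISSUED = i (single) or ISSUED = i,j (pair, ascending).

ISSUED = 10

0. ld.MEM @i0  | no-port MEM/MEM
1. ld.MEM sub.ALU @i1&i2  | 2-wide
2. sub.ALU xor.ALU @i3&i4  | 2-wide
3. or.ALU or.ALU @i5&i6  | 2-wide
4. xor.ALU @i7  | WAW r3
5. ld.MEM @i8  | RAW r3
6. xor.ALU @i9  | WAW r2
7. ld.MEM @i10  | RAW r2
8. and.ALU @i11  | tail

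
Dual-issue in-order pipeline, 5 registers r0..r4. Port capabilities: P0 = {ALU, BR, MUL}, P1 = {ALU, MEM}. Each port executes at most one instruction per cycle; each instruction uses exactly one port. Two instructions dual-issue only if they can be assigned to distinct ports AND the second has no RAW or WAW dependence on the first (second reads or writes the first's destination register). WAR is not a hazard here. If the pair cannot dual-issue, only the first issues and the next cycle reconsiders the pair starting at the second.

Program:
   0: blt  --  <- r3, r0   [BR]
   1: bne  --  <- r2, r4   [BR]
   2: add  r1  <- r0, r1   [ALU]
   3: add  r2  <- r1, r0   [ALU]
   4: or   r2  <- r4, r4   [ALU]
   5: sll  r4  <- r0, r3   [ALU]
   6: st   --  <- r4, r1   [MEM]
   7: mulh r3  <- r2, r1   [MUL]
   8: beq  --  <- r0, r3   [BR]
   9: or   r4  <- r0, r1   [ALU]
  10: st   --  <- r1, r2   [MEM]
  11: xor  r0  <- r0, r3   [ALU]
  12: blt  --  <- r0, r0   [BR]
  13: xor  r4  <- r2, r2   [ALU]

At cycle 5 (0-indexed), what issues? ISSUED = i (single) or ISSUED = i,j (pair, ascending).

c0: i0 blt.BR  no-port BR/BR
c1: i1/i2 bne.BR/add.ALU  pair
c2: i3 add.ALU  WAW r2
c3: i4/i5 or.ALU/sll.ALU  pair
c4: i6/i7 st.MEM/mulh.MUL  pair
c5: i8/i9 beq.BR/or.ALU  pair
c6: i10/i11 st.MEM/xor.ALU  pair
c7: i12/i13 blt.BR/xor.ALU  pair

ISSUED = 8,9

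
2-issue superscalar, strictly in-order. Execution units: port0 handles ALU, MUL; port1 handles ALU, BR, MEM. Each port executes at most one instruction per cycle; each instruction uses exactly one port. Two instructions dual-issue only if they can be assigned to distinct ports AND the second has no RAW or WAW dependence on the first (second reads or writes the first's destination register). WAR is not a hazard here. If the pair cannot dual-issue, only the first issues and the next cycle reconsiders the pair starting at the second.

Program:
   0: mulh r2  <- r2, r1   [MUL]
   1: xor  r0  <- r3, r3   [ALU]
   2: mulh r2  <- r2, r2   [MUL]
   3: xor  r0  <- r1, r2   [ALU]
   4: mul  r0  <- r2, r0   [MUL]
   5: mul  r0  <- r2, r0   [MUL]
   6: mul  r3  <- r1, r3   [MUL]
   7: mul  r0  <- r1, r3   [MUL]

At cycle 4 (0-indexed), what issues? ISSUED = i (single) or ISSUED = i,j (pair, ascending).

ISSUED = 5

#0 head=0: mulh.MUL xor.ALU i0/i1 pair
#1 head=2: mulh.MUL i2 RAW r2
#2 head=3: xor.ALU i3 RAW+WAW r0
#3 head=4: mul.MUL i4 no-port MUL/MUL
#4 head=5: mul.MUL i5 no-port MUL/MUL
#5 head=6: mul.MUL i6 no-port MUL/MUL
#6 head=7: mul.MUL i7 tail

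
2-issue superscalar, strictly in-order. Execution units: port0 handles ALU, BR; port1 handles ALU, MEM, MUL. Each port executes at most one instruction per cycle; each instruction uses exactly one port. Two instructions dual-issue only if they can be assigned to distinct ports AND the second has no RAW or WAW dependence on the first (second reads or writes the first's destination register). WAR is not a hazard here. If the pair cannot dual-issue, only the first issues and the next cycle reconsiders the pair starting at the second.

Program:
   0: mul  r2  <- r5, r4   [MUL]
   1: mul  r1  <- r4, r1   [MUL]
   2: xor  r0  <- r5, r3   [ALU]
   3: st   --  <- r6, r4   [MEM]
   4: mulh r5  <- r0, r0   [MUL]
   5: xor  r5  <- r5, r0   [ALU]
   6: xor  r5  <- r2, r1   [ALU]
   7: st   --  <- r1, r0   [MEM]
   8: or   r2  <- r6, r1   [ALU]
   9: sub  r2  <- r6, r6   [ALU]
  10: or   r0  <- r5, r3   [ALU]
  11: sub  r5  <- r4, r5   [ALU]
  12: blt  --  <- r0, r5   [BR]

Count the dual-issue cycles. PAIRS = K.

#0 head=0: mul i0 no-port MUL/MUL
#1 head=1: mul;xor i1&i2 2-wide
#2 head=3: st i3 no-port MEM/MUL
#3 head=4: mulh i4 RAW+WAW r5
#4 head=5: xor i5 WAW r5
#5 head=6: xor;st i6&i7 2-wide
#6 head=8: or i8 WAW r2
#7 head=9: sub;or i9&i10 2-wide
#8 head=11: sub i11 RAW r5
#9 head=12: blt i12 tail

PAIRS = 3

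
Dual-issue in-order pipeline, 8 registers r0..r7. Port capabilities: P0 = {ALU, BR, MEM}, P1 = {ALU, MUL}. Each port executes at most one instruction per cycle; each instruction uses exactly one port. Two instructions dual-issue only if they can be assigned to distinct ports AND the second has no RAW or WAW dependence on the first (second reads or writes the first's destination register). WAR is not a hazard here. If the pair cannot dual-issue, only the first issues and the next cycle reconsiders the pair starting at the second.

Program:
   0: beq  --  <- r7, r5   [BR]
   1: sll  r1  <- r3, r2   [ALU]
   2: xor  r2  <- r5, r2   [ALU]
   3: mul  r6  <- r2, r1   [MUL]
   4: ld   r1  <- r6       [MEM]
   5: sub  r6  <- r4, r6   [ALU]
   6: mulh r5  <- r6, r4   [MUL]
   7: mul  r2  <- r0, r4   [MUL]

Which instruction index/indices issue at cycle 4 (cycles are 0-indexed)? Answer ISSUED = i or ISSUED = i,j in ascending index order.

ISSUED = 6

0. beq sll @i0/i1  | dual
1. xor @i2  | RAW r2
2. mul @i3  | RAW r6
3. ld sub @i4/i5  | dual
4. mulh @i6  | no-port MUL/MUL
5. mul @i7  | tail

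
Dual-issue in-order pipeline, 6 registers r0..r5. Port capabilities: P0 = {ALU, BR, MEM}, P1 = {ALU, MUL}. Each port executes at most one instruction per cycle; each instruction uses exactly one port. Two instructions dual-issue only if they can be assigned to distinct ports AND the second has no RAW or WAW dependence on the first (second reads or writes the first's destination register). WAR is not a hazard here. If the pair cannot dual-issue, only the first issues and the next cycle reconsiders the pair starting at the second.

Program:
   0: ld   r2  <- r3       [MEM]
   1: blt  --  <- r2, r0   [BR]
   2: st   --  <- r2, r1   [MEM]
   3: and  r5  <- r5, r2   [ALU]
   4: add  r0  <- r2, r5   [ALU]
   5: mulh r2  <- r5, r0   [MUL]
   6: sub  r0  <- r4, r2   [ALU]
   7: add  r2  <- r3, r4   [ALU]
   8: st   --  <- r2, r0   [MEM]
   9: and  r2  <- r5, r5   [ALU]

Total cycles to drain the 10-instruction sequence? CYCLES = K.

CYCLES = 7

c0: i0 ld  no-port MEM/BR
c1: i1 blt  no-port BR/MEM
c2: i2,i3 st and  pair
c3: i4 add  RAW r0
c4: i5 mulh  RAW r2
c5: i6,i7 sub add  pair
c6: i8,i9 st and  pair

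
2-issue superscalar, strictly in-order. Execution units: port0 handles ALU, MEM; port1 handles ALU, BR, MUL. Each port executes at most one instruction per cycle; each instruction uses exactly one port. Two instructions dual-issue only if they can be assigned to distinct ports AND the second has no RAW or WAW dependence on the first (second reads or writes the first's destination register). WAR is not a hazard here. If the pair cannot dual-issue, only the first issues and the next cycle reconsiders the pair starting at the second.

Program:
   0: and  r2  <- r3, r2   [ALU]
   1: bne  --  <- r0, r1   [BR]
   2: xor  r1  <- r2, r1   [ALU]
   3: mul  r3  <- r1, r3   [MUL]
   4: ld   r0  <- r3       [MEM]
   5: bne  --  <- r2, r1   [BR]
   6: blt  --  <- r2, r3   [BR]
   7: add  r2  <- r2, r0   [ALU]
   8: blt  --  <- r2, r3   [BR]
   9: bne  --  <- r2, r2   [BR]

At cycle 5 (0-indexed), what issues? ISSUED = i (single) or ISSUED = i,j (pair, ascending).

ISSUED = 8

c0: i0,i1 and.ALU/bne.BR  dual
c1: i2 xor.ALU  RAW r1
c2: i3 mul.MUL  RAW r3
c3: i4,i5 ld.MEM/bne.BR  dual
c4: i6,i7 blt.BR/add.ALU  dual
c5: i8 blt.BR  no-port BR/BR
c6: i9 bne.BR  tail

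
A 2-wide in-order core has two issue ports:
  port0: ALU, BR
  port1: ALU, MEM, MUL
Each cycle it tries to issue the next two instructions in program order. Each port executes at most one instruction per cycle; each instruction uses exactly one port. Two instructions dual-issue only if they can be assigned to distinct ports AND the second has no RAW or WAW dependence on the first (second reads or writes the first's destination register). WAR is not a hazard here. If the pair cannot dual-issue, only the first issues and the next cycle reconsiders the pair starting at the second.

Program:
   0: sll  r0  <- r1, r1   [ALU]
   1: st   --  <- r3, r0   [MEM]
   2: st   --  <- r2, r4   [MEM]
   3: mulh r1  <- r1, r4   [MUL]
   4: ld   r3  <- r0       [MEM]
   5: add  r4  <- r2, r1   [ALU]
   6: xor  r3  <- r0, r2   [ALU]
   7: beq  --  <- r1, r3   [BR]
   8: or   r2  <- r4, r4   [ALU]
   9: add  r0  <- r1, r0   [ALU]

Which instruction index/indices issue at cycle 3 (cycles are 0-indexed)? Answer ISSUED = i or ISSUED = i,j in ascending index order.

  cy0 -> i0 (sll.ALU) RAW r0
  cy1 -> i1 (st.MEM) no-port MEM/MEM
  cy2 -> i2 (st.MEM) no-port MEM/MUL
  cy3 -> i3 (mulh.MUL) no-port MUL/MEM
  cy4 -> i4/i5 (ld.MEM+add.ALU) 2-wide
  cy5 -> i6 (xor.ALU) RAW r3
  cy6 -> i7/i8 (beq.BR+or.ALU) 2-wide
  cy7 -> i9 (add.ALU) tail

ISSUED = 3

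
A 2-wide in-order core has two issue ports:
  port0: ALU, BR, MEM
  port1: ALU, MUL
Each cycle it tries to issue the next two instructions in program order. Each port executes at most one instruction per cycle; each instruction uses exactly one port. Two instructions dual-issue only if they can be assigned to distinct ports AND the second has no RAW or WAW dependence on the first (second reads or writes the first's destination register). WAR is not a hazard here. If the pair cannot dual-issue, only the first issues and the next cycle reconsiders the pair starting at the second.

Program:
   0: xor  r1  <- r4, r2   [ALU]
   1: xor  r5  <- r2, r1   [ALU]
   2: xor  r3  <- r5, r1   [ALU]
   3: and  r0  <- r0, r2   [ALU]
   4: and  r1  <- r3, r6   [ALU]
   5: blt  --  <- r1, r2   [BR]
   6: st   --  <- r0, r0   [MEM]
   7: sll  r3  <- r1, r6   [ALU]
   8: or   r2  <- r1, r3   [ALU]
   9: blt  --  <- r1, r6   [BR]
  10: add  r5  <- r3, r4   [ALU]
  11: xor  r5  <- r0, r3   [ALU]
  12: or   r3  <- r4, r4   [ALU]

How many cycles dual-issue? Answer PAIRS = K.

PAIRS = 4

0. xor @i0  | RAW r1
1. xor @i1  | RAW r5
2. xor;and @i2/i3  | pair
3. and @i4  | RAW r1
4. blt @i5  | no-port BR/MEM
5. st;sll @i6/i7  | pair
6. or;blt @i8/i9  | pair
7. add @i10  | WAW r5
8. xor;or @i11/i12  | pair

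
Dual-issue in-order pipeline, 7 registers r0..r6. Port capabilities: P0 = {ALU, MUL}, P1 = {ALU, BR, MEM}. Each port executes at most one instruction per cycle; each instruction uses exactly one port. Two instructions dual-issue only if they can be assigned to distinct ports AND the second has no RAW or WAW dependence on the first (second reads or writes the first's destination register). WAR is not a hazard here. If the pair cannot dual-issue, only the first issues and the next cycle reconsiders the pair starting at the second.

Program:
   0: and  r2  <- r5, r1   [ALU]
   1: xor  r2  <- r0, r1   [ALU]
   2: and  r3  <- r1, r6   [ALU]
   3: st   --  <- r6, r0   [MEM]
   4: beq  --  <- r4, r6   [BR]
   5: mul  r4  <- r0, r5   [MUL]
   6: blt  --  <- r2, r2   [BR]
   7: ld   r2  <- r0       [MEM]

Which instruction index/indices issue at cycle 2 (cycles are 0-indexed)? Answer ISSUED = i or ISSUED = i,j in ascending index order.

0. and @i0  | WAW r2
1. xor;and @i1,i2  | pair
2. st @i3  | no-port MEM/BR
3. beq;mul @i4,i5  | pair
4. blt @i6  | no-port BR/MEM
5. ld @i7  | tail

ISSUED = 3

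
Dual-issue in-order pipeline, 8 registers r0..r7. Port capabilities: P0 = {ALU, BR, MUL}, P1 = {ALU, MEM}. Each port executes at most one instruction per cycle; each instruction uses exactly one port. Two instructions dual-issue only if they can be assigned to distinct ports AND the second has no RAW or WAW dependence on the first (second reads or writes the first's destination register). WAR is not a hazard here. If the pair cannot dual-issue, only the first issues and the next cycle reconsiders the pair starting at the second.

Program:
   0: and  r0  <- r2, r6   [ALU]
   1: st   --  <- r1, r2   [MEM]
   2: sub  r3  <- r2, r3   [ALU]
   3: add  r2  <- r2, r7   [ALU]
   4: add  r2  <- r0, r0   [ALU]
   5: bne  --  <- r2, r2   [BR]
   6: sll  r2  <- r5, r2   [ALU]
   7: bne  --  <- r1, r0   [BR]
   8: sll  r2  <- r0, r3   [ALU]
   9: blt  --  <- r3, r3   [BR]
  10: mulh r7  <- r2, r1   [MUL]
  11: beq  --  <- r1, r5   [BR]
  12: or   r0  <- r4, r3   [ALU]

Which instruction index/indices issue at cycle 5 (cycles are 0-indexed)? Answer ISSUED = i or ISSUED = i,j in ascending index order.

#0 head=0: and.ALU;st.MEM i0/i1 dual
#1 head=2: sub.ALU;add.ALU i2/i3 dual
#2 head=4: add.ALU i4 RAW r2
#3 head=5: bne.BR;sll.ALU i5/i6 dual
#4 head=7: bne.BR;sll.ALU i7/i8 dual
#5 head=9: blt.BR i9 no-port BR/MUL
#6 head=10: mulh.MUL i10 no-port MUL/BR
#7 head=11: beq.BR;or.ALU i11/i12 dual

ISSUED = 9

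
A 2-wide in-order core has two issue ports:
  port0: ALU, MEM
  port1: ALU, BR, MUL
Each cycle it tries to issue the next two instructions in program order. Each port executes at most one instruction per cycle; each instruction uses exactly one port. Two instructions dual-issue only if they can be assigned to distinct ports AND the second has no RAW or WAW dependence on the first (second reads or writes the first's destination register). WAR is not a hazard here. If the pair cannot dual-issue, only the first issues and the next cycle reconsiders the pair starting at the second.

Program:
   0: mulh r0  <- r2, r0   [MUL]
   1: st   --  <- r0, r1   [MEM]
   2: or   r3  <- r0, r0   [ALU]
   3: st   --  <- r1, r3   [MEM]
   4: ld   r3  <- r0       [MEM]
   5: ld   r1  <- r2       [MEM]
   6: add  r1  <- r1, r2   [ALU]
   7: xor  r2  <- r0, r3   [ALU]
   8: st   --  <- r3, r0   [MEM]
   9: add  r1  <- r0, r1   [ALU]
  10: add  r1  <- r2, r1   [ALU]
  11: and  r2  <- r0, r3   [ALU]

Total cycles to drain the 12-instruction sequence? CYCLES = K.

CYCLES = 8

0. mulh @i0  | RAW r0
1. st or @i1,i2  | dual
2. st @i3  | no-port MEM/MEM
3. ld @i4  | no-port MEM/MEM
4. ld @i5  | RAW+WAW r1
5. add xor @i6,i7  | dual
6. st add @i8,i9  | dual
7. add and @i10,i11  | dual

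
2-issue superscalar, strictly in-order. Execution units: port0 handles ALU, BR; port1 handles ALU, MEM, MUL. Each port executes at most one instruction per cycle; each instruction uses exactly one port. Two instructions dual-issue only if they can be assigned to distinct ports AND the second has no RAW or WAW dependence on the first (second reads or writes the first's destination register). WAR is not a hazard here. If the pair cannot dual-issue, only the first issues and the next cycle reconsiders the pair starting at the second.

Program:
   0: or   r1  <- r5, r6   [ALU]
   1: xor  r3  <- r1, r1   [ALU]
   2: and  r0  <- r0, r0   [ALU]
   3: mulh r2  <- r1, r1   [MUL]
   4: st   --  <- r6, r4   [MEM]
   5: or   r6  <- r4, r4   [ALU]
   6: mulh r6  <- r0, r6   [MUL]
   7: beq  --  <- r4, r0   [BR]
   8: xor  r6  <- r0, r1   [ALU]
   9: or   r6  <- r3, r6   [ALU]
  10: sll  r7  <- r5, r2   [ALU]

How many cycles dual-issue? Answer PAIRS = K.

PAIRS = 4

[0] i0  or  -- RAW r1
[1] i1,i2  xor;and  -- pair
[2] i3  mulh  -- no-port MUL/MEM
[3] i4,i5  st;or  -- pair
[4] i6,i7  mulh;beq  -- pair
[5] i8  xor  -- RAW+WAW r6
[6] i9,i10  or;sll  -- pair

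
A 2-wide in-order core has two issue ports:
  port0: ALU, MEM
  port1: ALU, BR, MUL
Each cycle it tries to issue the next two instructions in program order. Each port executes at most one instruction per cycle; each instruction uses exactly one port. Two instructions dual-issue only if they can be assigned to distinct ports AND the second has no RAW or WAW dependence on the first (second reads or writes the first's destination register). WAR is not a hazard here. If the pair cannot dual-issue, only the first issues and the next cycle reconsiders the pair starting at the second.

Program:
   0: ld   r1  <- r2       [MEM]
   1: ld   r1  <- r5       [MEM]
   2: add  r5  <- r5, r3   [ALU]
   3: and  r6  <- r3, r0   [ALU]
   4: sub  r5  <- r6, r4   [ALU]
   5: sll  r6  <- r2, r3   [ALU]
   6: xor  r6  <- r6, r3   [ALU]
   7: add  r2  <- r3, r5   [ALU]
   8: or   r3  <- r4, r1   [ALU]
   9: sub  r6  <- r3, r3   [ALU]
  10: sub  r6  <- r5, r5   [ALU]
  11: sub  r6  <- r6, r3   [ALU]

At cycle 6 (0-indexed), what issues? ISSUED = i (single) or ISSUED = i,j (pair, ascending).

0. ld @i0  | no-port MEM/MEM
1. ld;add @i1&i2  | pair
2. and @i3  | RAW r6
3. sub;sll @i4&i5  | pair
4. xor;add @i6&i7  | pair
5. or @i8  | RAW r3
6. sub @i9  | WAW r6
7. sub @i10  | RAW+WAW r6
8. sub @i11  | tail

ISSUED = 9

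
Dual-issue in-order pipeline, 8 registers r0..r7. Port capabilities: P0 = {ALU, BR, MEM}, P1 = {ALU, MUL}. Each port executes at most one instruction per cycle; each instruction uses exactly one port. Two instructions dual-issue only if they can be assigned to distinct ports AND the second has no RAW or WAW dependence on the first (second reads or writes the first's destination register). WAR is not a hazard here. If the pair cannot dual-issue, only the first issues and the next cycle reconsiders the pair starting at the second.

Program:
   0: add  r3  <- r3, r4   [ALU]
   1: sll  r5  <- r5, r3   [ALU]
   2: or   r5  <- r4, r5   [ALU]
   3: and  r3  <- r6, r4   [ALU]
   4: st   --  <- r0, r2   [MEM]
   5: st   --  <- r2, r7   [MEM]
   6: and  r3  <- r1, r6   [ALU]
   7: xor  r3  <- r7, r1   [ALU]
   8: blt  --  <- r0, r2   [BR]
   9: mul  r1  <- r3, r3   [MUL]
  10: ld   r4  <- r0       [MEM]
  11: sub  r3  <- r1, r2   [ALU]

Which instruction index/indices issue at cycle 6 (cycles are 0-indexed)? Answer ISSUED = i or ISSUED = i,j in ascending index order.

#0 head=0: add.ALU i0 RAW r3
#1 head=1: sll.ALU i1 RAW+WAW r5
#2 head=2: or.ALU+and.ALU i2&i3 pair
#3 head=4: st.MEM i4 no-port MEM/MEM
#4 head=5: st.MEM+and.ALU i5&i6 pair
#5 head=7: xor.ALU+blt.BR i7&i8 pair
#6 head=9: mul.MUL+ld.MEM i9&i10 pair
#7 head=11: sub.ALU i11 tail

ISSUED = 9,10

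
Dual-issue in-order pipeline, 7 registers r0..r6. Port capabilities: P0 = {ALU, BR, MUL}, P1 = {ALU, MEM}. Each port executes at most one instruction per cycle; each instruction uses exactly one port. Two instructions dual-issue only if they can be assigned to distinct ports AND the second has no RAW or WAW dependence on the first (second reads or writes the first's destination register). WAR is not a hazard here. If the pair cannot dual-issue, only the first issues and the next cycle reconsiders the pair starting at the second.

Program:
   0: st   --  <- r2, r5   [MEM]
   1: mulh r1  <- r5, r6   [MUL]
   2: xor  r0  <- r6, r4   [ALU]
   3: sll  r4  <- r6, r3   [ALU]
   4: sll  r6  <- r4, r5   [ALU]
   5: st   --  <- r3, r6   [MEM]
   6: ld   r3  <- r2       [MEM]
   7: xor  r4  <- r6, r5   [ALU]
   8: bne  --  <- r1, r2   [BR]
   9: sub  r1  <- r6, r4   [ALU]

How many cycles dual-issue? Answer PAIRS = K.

0. st+mulh @i0,i1  | dual
1. xor+sll @i2,i3  | dual
2. sll @i4  | RAW r6
3. st @i5  | no-port MEM/MEM
4. ld+xor @i6,i7  | dual
5. bne+sub @i8,i9  | dual

PAIRS = 4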